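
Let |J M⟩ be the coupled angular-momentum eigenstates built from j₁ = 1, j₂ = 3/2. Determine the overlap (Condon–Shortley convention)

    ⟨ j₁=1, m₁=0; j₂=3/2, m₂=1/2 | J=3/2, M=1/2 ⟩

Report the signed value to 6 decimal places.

-0.258199  (= −√(1/15))

j₁+j₂−J=1  J+j₁−j₂=1  J−j₁+j₂=2  j₁+j₂+J+1=5
(j₁±m₁, j₂±m₂, J±M) = (1,1,2,1,2,1)
P² = 4/15
sum k=0..1:
  [0] +1/2 = 1/2
  [1] −1/1 = -1
S = -1/2
C² = P²·S² = 1/15 ; C = -0.258199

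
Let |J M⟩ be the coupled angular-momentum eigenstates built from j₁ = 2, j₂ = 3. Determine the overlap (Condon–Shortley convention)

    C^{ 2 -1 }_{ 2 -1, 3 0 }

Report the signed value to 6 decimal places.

+0.534522

√[5·3!1!3!/8! · 1!3!3!3!1!3!] = √(81/14)
  +(−1)^2/∏(2,1,1,1,0,2)! = 1/4  (running 1/4)
  +(−1)^3/∏(3,0,0,0,1,3)! = -1/36  (running 2/9)
⟨..|..⟩ = √(81/14)·(2/9) = +0.534522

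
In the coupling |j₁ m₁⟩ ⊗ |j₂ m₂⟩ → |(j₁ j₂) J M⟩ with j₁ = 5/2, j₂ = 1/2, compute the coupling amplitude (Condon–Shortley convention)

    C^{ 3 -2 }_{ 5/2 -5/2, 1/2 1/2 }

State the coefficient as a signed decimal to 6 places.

j₁+j₂−J=0  J+j₁−j₂=5  J−j₁+j₂=1  j₁+j₂+J+1=7
(j₁±m₁, j₂±m₂, J±M) = (0,5,1,0,1,5)
P² = 2400
sum k=0..0:
  [0] +1/120 = 1/120
S = 1/120
C² = P²·S² = 1/6 ; C = +0.408248

+0.408248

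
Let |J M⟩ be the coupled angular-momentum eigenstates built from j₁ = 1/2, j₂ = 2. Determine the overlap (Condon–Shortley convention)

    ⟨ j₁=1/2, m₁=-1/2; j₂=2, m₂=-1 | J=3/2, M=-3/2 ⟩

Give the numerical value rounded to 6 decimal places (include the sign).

√[4·1!0!3!/5! · 0!1!1!3!0!3!] = √(36/5)
  +(−1)^1/∏(1,0,0,0,0,3)! = -1/6  (running -1/6)
⟨..|..⟩ = √(36/5)·(-1/6) = -0.447214

-0.447214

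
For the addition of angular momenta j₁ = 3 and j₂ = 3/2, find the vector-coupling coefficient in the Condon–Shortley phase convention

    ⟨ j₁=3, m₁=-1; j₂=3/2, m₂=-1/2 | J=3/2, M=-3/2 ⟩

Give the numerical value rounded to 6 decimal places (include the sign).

−√(4/35) = -0.338062

√[4·3!3!0!/7! · 2!4!1!2!0!3!] = √(576/35)
  +(−1)^1/∏(1,2,3,0,0,0)! = -1/12  (running -1/12)
⟨..|..⟩ = √(576/35)·(-1/12) = -0.338062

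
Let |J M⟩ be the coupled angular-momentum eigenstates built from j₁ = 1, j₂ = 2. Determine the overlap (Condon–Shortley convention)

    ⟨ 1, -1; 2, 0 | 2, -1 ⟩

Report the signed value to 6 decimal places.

√[5·1!1!3!/6! · 0!2!2!2!1!3!] = √(2)
  +(−1)^1/∏(1,0,1,1,0,2)! = -1/2  (running -1/2)
⟨..|..⟩ = √(2)·(-1/2) = -0.707107

-0.707107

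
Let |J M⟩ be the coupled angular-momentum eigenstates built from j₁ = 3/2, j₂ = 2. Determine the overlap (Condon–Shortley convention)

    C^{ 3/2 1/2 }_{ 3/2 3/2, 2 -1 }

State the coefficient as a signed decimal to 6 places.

+0.632456  (= +√(2/5))

j₁+j₂−J=2  J+j₁−j₂=1  J−j₁+j₂=2  j₁+j₂+J+1=6
(j₁±m₁, j₂±m₂, J±M) = (3,0,1,3,2,1)
P² = 8/5
sum k=0..0:
  [0] +1/2 = 1/2
S = 1/2
C² = P²·S² = 2/5 ; C = +0.632456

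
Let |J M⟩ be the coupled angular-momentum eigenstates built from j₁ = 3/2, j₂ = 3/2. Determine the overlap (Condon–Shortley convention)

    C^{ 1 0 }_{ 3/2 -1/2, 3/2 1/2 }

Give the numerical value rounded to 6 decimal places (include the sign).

-0.223607

√[3·2!1!1!/5! · 1!2!2!1!1!1!] = √(1/5)
  +(−1)^1/∏(1,1,1,1,0,0)! = -1  (running -1)
  +(−1)^2/∏(2,0,0,0,1,1)! = 1/2  (running -1/2)
⟨..|..⟩ = √(1/5)·(-1/2) = -0.223607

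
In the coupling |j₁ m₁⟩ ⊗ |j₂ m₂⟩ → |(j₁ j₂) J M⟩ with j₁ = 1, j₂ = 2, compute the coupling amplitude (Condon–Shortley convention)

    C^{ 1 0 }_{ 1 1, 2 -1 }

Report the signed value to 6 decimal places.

√[3·2!0!2!/5! · 2!0!1!3!1!1!] = √(6/5)
  +(−1)^0/∏(0,2,0,1,0,1)! = 1/2  (running 1/2)
⟨..|..⟩ = √(6/5)·(1/2) = +0.547723

+√(3/10) ≈ +0.547723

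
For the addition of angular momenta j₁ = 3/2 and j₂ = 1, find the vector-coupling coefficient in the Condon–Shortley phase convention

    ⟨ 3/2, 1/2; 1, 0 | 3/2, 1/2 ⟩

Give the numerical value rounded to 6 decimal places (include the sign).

j₁+j₂−J=1  J+j₁−j₂=2  J−j₁+j₂=1  j₁+j₂+J+1=5
(j₁±m₁, j₂±m₂, J±M) = (2,1,1,1,2,1)
P² = 4/15
sum k=0..1:
  [0] +1/1 = 1
  [1] −1/2 = -1/2
S = 1/2
C² = P²·S² = 1/15 ; C = +0.258199

+0.258199  (= +√(1/15))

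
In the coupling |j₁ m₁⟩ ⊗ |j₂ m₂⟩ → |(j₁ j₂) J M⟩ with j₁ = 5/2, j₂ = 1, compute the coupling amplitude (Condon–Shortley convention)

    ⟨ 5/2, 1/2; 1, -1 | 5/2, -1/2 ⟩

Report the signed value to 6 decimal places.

+√(18/35) ≈ +0.717137

j₁+j₂−J=1  J+j₁−j₂=4  J−j₁+j₂=1  j₁+j₂+J+1=7
(j₁±m₁, j₂±m₂, J±M) = (3,2,0,2,2,3)
P² = 288/35
sum k=0..0:
  [0] +1/4 = 1/4
S = 1/4
C² = P²·S² = 18/35 ; C = +0.717137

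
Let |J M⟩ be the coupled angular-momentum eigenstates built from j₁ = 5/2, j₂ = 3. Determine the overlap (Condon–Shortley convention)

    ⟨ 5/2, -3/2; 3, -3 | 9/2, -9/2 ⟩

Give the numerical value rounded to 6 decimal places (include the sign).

+0.738549

√[10·1!4!5!/11! · 1!4!0!6!0!9!] = √(49766400/11)
  +(−1)^0/∏(0,1,4,0,0,5)! = 1/2880  (running 1/2880)
⟨..|..⟩ = √(49766400/11)·(1/2880) = +0.738549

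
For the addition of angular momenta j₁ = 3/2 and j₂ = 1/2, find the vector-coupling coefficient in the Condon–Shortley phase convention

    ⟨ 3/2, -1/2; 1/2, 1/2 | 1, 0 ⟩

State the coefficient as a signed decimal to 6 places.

j₁+j₂−J=1  J+j₁−j₂=2  J−j₁+j₂=0  j₁+j₂+J+1=4
(j₁±m₁, j₂±m₂, J±M) = (1,2,1,0,1,1)
P² = 1/2
sum k=1..1:
  [1] −1/1 = -1
S = -1
C² = P²·S² = 1/2 ; C = -0.707107

-0.707107  (= −√(1/2))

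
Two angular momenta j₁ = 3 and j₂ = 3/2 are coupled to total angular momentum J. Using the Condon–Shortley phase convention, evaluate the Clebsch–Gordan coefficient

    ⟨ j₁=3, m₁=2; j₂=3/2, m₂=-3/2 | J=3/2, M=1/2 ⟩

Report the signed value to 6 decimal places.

+√(2/7) ≈ +0.534522

triangle: 3!*3!*0!/7! = 36/5040
(j±m)!: 5!*1!*0!*3!*2!*1! = 1440
prefactor² = (2J+1)*Δ*N² = 288/7
  k=0: +1/(0!*3!*1!*0!*2!*0!) = 1/12
Σ = 1/12  ⇒  CG² = 288/7*1/12² = 2/7
CG = +√(2/7) = +0.534522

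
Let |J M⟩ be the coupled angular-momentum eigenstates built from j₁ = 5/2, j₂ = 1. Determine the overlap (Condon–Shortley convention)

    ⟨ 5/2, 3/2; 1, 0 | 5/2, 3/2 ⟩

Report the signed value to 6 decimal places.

+0.507093

j₁+j₂−J=1  J+j₁−j₂=4  J−j₁+j₂=1  j₁+j₂+J+1=7
(j₁±m₁, j₂±m₂, J±M) = (4,1,1,1,4,1)
P² = 576/35
sum k=0..1:
  [0] +1/6 = 1/6
  [1] −1/24 = -1/24
S = 1/8
C² = P²·S² = 9/35 ; C = +0.507093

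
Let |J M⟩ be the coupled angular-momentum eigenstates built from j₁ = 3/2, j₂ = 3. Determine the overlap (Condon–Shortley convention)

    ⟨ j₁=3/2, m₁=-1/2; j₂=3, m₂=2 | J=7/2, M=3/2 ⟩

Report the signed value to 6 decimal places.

√[8·1!2!5!/9! · 1!2!5!1!5!2!] = √(6400/21)
  +(−1)^0/∏(0,1,2,5,0,0)! = 1/240  (running 1/240)
  +(−1)^1/∏(1,0,1,4,1,1)! = -1/24  (running -3/80)
⟨..|..⟩ = √(6400/21)·(-3/80) = -0.654654

−√(3/7) ≈ -0.654654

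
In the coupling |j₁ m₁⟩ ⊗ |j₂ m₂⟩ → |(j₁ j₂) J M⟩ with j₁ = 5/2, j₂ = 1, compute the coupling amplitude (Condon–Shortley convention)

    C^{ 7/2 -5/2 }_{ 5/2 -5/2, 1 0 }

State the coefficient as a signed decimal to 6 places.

√[8·0!5!2!/8! · 0!5!1!1!1!6!] = √(28800/7)
  +(−1)^0/∏(0,0,5,1,0,1)! = 1/120  (running 1/120)
⟨..|..⟩ = √(28800/7)·(1/120) = +0.534522

+√(2/7) ≈ +0.534522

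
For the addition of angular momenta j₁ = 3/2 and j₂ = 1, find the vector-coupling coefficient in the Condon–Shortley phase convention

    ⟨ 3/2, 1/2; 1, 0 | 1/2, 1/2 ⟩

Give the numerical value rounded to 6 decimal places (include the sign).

triangle: 2!·1!·0!/4! = 2/24
(j±m)!: 2!·1!·1!·1!·1!·0! = 2
prefactor² = (2J+1)·Δ·N² = 1/3
  k=1: −1/(1!·1!·0!·0!·1!·0!) = -1
Σ = -1  ⇒  CG² = 1/3·(-1)² = 1/3
CG = −√(1/3) = -0.577350

-0.577350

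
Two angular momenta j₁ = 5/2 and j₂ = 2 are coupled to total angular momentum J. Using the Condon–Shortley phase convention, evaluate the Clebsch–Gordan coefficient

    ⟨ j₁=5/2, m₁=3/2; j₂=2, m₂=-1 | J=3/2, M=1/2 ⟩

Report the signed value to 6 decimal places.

-0.138013  (= −√(2/105))

√[4·3!2!1!/7! · 4!1!1!3!2!1!] = √(96/35)
  +(−1)^0/∏(0,3,1,1,1,0)! = 1/6  (running 1/6)
  +(−1)^1/∏(1,2,0,0,2,1)! = -1/4  (running -1/12)
⟨..|..⟩ = √(96/35)·(-1/12) = -0.138013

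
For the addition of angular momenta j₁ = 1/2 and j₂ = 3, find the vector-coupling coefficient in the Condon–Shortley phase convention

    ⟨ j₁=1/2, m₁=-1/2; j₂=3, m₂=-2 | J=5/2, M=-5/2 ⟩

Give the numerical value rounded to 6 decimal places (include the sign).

−√(1/7) = -0.377964

triangle: 1!×0!×5!/7! = 120/5040
(j±m)!: 0!×1!×1!×5!×0!×5! = 14400
prefactor² = (2J+1)×Δ×N² = 14400/7
  k=1: −1/(1!×0!×0!×0!×0!×5!) = -1/120
Σ = -1/120  ⇒  CG² = 14400/7×(-1/120)² = 1/7
CG = −√(1/7) = -0.377964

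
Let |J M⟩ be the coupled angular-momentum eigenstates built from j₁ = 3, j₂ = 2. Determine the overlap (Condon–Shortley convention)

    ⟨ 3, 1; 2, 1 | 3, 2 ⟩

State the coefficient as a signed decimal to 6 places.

−√(1/4) = -0.500000

j₁+j₂−J=2  J+j₁−j₂=4  J−j₁+j₂=2  j₁+j₂+J+1=9
(j₁±m₁, j₂±m₂, J±M) = (4,2,3,1,5,1)
P² = 64
sum k=1..2:
  [1] −1/12 = -1/12
  [2] +1/48 = 1/48
S = -1/16
C² = P²·S² = 1/4 ; C = -0.500000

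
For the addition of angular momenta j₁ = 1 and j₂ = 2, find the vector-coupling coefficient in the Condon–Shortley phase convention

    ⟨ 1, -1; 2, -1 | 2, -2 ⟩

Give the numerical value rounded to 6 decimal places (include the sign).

triangle: 1!·1!·3!/6! = 6/720
(j±m)!: 0!·2!·1!·3!·0!·4! = 288
prefactor² = (2J+1)·Δ·N² = 12
  k=1: −1/(1!·0!·1!·0!·0!·3!) = -1/6
Σ = -1/6  ⇒  CG² = 12·(-1/6)² = 1/3
CG = −√(1/3) = -0.577350

-0.577350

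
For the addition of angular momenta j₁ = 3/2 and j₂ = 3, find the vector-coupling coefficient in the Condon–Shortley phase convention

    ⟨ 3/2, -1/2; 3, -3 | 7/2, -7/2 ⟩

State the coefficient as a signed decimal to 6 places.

√[8·1!2!5!/9! · 1!2!0!6!0!7!] = √(38400)
  +(−1)^0/∏(0,1,2,0,0,5)! = 1/240  (running 1/240)
⟨..|..⟩ = √(38400)·(1/240) = +0.816497

+0.816497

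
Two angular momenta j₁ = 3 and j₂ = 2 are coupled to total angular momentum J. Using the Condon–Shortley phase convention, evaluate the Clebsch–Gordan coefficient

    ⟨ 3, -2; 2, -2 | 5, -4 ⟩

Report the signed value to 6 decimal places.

+0.774597

j₁+j₂−J=0  J+j₁−j₂=6  J−j₁+j₂=4  j₁+j₂+J+1=11
(j₁±m₁, j₂±m₂, J±M) = (1,5,0,4,1,9)
P² = 4976640
sum k=0..0:
  [0] +1/2880 = 1/2880
S = 1/2880
C² = P²·S² = 3/5 ; C = +0.774597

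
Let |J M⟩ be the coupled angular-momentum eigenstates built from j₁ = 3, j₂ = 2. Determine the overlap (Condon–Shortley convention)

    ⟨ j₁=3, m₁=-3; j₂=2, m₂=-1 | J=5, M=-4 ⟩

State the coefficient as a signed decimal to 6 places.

triangle: 0!×6!×4!/11! = 17280/39916800
(j±m)!: 0!×6!×1!×3!×1!×9! = 1567641600
prefactor² = (2J+1)×Δ×N² = 7464960
  k=0: +1/(0!×0!×6!×1!×0!×3!) = 1/4320
Σ = 1/4320  ⇒  CG² = 7464960×1/4320² = 2/5
CG = +√(2/5) = +0.632456

+0.632456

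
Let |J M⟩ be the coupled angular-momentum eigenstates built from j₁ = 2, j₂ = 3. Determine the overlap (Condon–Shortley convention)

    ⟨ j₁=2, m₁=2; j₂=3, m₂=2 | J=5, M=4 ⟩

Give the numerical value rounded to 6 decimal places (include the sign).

j₁+j₂−J=0  J+j₁−j₂=4  J−j₁+j₂=6  j₁+j₂+J+1=11
(j₁±m₁, j₂±m₂, J±M) = (4,0,5,1,9,1)
P² = 4976640
sum k=0..0:
  [0] +1/2880 = 1/2880
S = 1/2880
C² = P²·S² = 3/5 ; C = +0.774597

+0.774597  (= +√(3/5))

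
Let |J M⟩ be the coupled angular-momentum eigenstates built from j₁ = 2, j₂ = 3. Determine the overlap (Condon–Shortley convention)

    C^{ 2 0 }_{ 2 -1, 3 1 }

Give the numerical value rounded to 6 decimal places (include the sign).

+0.377964

j₁+j₂−J=3  J+j₁−j₂=1  J−j₁+j₂=3  j₁+j₂+J+1=8
(j₁±m₁, j₂±m₂, J±M) = (1,3,4,2,2,2)
P² = 36/7
sum k=2..3:
  [2] +1/4 = 1/4
  [3] −1/12 = -1/12
S = 1/6
C² = P²·S² = 1/7 ; C = +0.377964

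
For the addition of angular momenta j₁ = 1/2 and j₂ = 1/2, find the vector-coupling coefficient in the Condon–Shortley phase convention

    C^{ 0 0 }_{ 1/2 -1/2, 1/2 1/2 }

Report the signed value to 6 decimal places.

j₁+j₂−J=1  J+j₁−j₂=0  J−j₁+j₂=0  j₁+j₂+J+1=2
(j₁±m₁, j₂±m₂, J±M) = (0,1,1,0,0,0)
P² = 1/2
sum k=1..1:
  [1] −1/1 = -1
S = -1
C² = P²·S² = 1/2 ; C = -0.707107

-0.707107  (= −√(1/2))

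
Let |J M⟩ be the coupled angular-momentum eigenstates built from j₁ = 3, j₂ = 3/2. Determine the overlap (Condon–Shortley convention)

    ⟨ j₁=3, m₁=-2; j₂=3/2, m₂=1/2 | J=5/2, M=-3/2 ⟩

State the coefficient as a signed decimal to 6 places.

√[6·2!4!1!/8! · 1!5!2!1!1!4!] = √(288/7)
  +(−1)^1/∏(1,1,4,1,0,0)! = -1/24  (running -1/24)
  +(−1)^2/∏(2,0,3,0,1,1)! = 1/12  (running 1/24)
⟨..|..⟩ = √(288/7)·(1/24) = +0.267261

+0.267261  (= +√(1/14))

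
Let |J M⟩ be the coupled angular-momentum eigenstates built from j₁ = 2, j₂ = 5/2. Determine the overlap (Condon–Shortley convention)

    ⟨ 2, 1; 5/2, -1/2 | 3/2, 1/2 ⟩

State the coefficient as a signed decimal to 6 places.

-0.487950  (= −√(5/21))

√[4·3!1!2!/7! · 3!1!2!3!2!1!] = √(48/35)
  +(−1)^0/∏(0,3,1,2,0,0)! = 1/12  (running 1/12)
  +(−1)^1/∏(1,2,0,1,1,1)! = -1/2  (running -5/12)
⟨..|..⟩ = √(48/35)·(-5/12) = -0.487950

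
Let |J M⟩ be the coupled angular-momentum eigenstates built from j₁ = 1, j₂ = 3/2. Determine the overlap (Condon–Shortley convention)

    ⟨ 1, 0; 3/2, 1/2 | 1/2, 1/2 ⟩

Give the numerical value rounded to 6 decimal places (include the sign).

triangle: 2!*0!*1!/4! = 2/24
(j±m)!: 1!*1!*2!*1!*1!*0! = 2
prefactor² = (2J+1)*Δ*N² = 1/3
  k=1: −1/(1!*1!*0!*1!*0!*0!) = -1
Σ = -1  ⇒  CG² = 1/3*(-1)² = 1/3
CG = −√(1/3) = -0.577350

-0.577350  (= −√(1/3))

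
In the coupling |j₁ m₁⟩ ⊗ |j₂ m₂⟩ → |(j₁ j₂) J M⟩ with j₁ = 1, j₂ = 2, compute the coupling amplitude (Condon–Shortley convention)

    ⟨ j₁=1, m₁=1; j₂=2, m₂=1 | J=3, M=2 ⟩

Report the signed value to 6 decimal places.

+√(2/3) = +0.816497

j₁+j₂−J=0  J+j₁−j₂=2  J−j₁+j₂=4  j₁+j₂+J+1=7
(j₁±m₁, j₂±m₂, J±M) = (2,0,3,1,5,1)
P² = 96
sum k=0..0:
  [0] +1/12 = 1/12
S = 1/12
C² = P²·S² = 2/3 ; C = +0.816497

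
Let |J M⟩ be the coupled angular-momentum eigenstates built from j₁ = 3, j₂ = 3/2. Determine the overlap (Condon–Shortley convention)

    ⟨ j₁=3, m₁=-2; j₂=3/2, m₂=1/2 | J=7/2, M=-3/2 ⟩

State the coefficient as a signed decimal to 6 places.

-0.654654

√[8·1!5!2!/9! · 1!5!2!1!2!5!] = √(6400/21)
  +(−1)^0/∏(0,1,5,2,0,0)! = 1/240  (running 1/240)
  +(−1)^1/∏(1,0,4,1,1,1)! = -1/24  (running -3/80)
⟨..|..⟩ = √(6400/21)·(-3/80) = -0.654654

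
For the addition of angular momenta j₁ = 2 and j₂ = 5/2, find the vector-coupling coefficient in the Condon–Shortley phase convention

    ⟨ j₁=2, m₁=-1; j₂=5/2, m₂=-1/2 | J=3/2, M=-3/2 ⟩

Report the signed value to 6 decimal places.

+0.507093  (= +√(9/35))

j₁+j₂−J=3  J+j₁−j₂=1  J−j₁+j₂=2  j₁+j₂+J+1=7
(j₁±m₁, j₂±m₂, J±M) = (1,3,2,3,0,3)
P² = 144/35
sum k=2..2:
  [2] +1/4 = 1/4
S = 1/4
C² = P²·S² = 9/35 ; C = +0.507093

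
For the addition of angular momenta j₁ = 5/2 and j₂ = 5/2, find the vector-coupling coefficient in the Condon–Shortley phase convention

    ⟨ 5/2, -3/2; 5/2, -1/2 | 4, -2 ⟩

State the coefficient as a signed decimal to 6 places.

−√(5/28) = -0.422577

triangle: 1!×4!×4!/10! = 576/3628800
(j±m)!: 1!×4!×2!×3!×2!×6! = 414720
prefactor² = (2J+1)×Δ×N² = 20736/35
  k=0: +1/(0!×1!×4!×2!×0!×2!) = 1/96
  k=1: −1/(1!×0!×3!×1!×1!×3!) = -1/36
Σ = -5/288  ⇒  CG² = 20736/35×(-5/288)² = 5/28
CG = −√(5/28) = -0.422577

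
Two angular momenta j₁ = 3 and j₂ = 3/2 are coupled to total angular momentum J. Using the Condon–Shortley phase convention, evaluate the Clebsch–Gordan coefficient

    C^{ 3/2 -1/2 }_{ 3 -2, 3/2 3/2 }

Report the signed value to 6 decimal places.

-0.534522

√[4·3!3!0!/7! · 1!5!3!0!1!2!] = √(288/7)
  +(−1)^3/∏(3,0,2,0,1,0)! = -1/12  (running -1/12)
⟨..|..⟩ = √(288/7)·(-1/12) = -0.534522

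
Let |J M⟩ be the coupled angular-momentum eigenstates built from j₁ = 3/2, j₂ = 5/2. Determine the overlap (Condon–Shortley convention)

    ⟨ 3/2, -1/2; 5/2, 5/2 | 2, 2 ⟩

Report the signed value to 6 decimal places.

triangle: 2!*1!*3!/7! = 12/5040
(j±m)!: 1!*2!*5!*0!*4!*0! = 5760
prefactor² = (2J+1)*Δ*N² = 480/7
  k=2: +1/(2!*0!*0!*3!*1!*0!) = 1/12
Σ = 1/12  ⇒  CG² = 480/7*1/12² = 10/21
CG = +√(10/21) = +0.690066

+0.690066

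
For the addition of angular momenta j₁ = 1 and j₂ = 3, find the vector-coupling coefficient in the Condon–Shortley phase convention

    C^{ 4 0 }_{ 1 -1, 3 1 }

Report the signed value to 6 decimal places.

j₁+j₂−J=0  J+j₁−j₂=2  J−j₁+j₂=6  j₁+j₂+J+1=9
(j₁±m₁, j₂±m₂, J±M) = (0,2,4,2,4,4)
P² = 13824/7
sum k=0..0:
  [0] +1/96 = 1/96
S = 1/96
C² = P²·S² = 3/14 ; C = +0.462910

+0.462910  (= +√(3/14))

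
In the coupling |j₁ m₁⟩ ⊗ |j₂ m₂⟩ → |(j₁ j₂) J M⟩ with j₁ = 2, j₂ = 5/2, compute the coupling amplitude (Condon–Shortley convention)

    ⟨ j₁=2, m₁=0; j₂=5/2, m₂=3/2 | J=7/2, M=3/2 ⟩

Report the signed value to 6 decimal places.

√[8·1!3!4!/9! · 2!2!4!1!5!2!] = √(512/7)
  +(−1)^0/∏(0,1,2,4,1,0)! = 1/48  (running 1/48)
  +(−1)^1/∏(1,0,1,3,2,1)! = -1/12  (running -1/16)
⟨..|..⟩ = √(512/7)·(-1/16) = -0.534522

-0.534522  (= −√(2/7))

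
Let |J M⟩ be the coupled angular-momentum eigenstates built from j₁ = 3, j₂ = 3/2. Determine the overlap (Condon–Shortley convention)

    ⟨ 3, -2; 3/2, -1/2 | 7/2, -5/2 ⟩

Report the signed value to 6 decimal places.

-0.377964  (= −√(1/7))

j₁+j₂−J=1  J+j₁−j₂=5  J−j₁+j₂=2  j₁+j₂+J+1=9
(j₁±m₁, j₂±m₂, J±M) = (1,5,1,2,1,6)
P² = 6400/7
sum k=0..1:
  [0] +1/120 = 1/120
  [1] −1/48 = -1/48
S = -1/80
C² = P²·S² = 1/7 ; C = -0.377964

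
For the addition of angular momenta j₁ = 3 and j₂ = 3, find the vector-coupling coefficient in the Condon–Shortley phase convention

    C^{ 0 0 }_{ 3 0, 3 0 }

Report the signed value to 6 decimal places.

√[1·6!0!0!/7! · 3!3!3!3!0!0!] = √(1296/7)
  +(−1)^3/∏(3,3,0,0,0,0)! = -1/36  (running -1/36)
⟨..|..⟩ = √(1296/7)·(-1/36) = -0.377964

−√(1/7) = -0.377964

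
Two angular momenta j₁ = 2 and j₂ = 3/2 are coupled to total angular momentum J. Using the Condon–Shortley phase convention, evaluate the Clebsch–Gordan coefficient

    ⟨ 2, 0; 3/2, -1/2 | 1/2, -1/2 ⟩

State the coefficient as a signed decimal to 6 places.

triangle: 3!*1!*0!/5! = 6/120
(j±m)!: 2!*2!*1!*2!*0!*1! = 8
prefactor² = (2J+1)*Δ*N² = 4/5
  k=1: −1/(1!*2!*1!*0!*0!*0!) = -1/2
Σ = -1/2  ⇒  CG² = 4/5*(-1/2)² = 1/5
CG = −√(1/5) = -0.447214

-0.447214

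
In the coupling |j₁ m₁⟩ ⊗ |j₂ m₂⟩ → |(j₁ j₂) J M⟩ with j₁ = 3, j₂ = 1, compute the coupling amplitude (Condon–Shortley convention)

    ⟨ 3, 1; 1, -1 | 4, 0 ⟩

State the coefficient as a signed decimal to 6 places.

√[9·0!6!2!/9! · 4!2!0!2!4!4!] = √(13824/7)
  +(−1)^0/∏(0,0,2,0,4,2)! = 1/96  (running 1/96)
⟨..|..⟩ = √(13824/7)·(1/96) = +0.462910

+0.462910  (= +√(3/14))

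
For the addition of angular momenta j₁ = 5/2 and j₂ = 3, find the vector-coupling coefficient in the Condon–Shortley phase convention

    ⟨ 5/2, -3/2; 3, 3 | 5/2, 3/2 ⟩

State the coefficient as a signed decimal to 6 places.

-0.617213

triangle: 3!*2!*3!/9! = 72/362880
(j±m)!: 1!*4!*6!*0!*4!*1! = 414720
prefactor² = (2J+1)*Δ*N² = 3456/7
  k=3: −1/(3!*0!*1!*3!*1!*0!) = -1/36
Σ = -1/36  ⇒  CG² = 3456/7*(-1/36)² = 8/21
CG = −√(8/21) = -0.617213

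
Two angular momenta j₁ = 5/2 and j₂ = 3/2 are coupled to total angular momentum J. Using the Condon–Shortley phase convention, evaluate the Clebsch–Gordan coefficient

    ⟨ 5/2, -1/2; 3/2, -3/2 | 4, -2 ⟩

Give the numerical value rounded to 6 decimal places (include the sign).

j₁+j₂−J=0  J+j₁−j₂=5  J−j₁+j₂=3  j₁+j₂+J+1=9
(j₁±m₁, j₂±m₂, J±M) = (2,3,0,3,2,6)
P² = 12960/7
sum k=0..0:
  [0] +1/72 = 1/72
S = 1/72
C² = P²·S² = 5/14 ; C = +0.597614

+√(5/14) = +0.597614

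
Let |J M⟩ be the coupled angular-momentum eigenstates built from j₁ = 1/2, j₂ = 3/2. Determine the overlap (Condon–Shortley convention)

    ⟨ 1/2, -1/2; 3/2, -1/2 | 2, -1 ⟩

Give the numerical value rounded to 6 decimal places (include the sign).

triangle: 0!*1!*3!/5! = 6/120
(j±m)!: 0!*1!*1!*2!*1!*3! = 12
prefactor² = (2J+1)*Δ*N² = 3
  k=0: +1/(0!*0!*1!*1!*0!*2!) = 1/2
Σ = 1/2  ⇒  CG² = 3*1/2² = 3/4
CG = +√(3/4) = +0.866025

+√(3/4) = +0.866025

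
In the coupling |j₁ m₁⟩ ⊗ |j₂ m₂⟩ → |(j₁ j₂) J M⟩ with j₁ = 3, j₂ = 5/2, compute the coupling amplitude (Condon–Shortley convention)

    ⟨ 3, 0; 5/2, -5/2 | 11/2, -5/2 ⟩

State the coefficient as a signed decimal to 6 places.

+√(4/33) ≈ +0.348155

√[12·0!6!5!/12! · 3!3!0!5!3!8!] = √(24883200/11)
  +(−1)^0/∏(0,0,3,0,3,5)! = 1/4320  (running 1/4320)
⟨..|..⟩ = √(24883200/11)·(1/4320) = +0.348155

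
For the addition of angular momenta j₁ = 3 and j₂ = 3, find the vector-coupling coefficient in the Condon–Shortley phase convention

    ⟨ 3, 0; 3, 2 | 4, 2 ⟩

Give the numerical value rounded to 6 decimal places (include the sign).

+0.139573  (= +√(3/154))

√[9·2!4!4!/11! · 3!3!5!1!6!2!] = √(124416/77)
  +(−1)^1/∏(1,1,2,4,2,0)! = -1/96  (running -1/96)
  +(−1)^2/∏(2,0,1,3,3,1)! = 1/72  (running 1/288)
⟨..|..⟩ = √(124416/77)·(1/288) = +0.139573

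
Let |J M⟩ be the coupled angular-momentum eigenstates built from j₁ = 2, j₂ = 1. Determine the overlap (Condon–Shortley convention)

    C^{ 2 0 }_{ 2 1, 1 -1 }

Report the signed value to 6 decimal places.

+√(1/2) = +0.707107

√[5·1!3!1!/6! · 3!1!0!2!2!2!] = √(2)
  +(−1)^0/∏(0,1,1,0,2,1)! = 1/2  (running 1/2)
⟨..|..⟩ = √(2)·(1/2) = +0.707107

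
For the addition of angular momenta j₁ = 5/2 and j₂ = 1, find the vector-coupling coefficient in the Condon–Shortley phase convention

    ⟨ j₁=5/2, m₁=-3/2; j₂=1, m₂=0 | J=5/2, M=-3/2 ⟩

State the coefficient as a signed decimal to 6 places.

j₁+j₂−J=1  J+j₁−j₂=4  J−j₁+j₂=1  j₁+j₂+J+1=7
(j₁±m₁, j₂±m₂, J±M) = (1,4,1,1,1,4)
P² = 576/35
sum k=0..1:
  [0] +1/24 = 1/24
  [1] −1/6 = -1/6
S = -1/8
C² = P²·S² = 9/35 ; C = -0.507093

−√(9/35) ≈ -0.507093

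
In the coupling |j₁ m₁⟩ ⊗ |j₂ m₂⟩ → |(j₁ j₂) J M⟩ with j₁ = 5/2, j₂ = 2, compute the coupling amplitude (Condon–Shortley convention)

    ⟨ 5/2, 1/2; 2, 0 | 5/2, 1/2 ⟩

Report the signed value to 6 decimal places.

j₁+j₂−J=2  J+j₁−j₂=3  J−j₁+j₂=2  j₁+j₂+J+1=8
(j₁±m₁, j₂±m₂, J±M) = (3,2,2,2,3,2)
P² = 72/35
sum k=0..2:
  [0] +1/8 = 1/8
  [1] −1/2 = -1/2
  [2] +1/24 = 1/24
S = -1/3
C² = P²·S² = 8/35 ; C = -0.478091

-0.478091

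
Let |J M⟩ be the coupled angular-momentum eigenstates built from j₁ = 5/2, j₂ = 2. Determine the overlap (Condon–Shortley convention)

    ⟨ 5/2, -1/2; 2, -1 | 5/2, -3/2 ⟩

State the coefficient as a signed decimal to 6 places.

−√(6/35) = -0.414039

triangle: 2!*3!*2!/8! = 24/40320
(j±m)!: 2!*3!*1!*3!*1!*4! = 1728
prefactor² = (2J+1)*Δ*N² = 216/35
  k=0: +1/(0!*2!*3!*1!*0!*1!) = 1/12
  k=1: −1/(1!*1!*2!*0!*1!*2!) = -1/4
Σ = -1/6  ⇒  CG² = 216/35*(-1/6)² = 6/35
CG = −√(6/35) = -0.414039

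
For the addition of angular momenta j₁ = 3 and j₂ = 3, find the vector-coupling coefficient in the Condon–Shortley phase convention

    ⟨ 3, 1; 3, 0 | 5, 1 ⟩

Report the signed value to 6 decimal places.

j₁+j₂−J=1  J+j₁−j₂=5  J−j₁+j₂=5  j₁+j₂+J+1=12
(j₁±m₁, j₂±m₂, J±M) = (4,2,3,3,6,4)
P² = 69120/7
sum k=0..1:
  [0] +1/144 = 1/144
  [1] −1/288 = -1/288
S = 1/288
C² = P²·S² = 5/42 ; C = +0.345033

+0.345033  (= +√(5/42))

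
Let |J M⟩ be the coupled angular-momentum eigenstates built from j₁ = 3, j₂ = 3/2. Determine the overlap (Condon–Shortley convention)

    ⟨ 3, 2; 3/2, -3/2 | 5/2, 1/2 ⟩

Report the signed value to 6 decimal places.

j₁+j₂−J=2  J+j₁−j₂=4  J−j₁+j₂=1  j₁+j₂+J+1=8
(j₁±m₁, j₂±m₂, J±M) = (5,1,0,3,3,2)
P² = 432/7
sum k=0..0:
  [0] +1/12 = 1/12
S = 1/12
C² = P²·S² = 3/7 ; C = +0.654654

+√(3/7) = +0.654654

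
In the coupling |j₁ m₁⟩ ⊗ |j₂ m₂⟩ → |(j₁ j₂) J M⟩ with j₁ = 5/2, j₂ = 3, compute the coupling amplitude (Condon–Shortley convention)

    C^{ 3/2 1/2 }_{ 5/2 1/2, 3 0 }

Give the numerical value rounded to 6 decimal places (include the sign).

√[4·4!1!2!/8! · 3!2!3!3!2!1!] = √(144/35)
  +(−1)^1/∏(1,3,1,2,0,0)! = -1/12  (running -1/12)
  +(−1)^2/∏(2,2,0,1,1,1)! = 1/4  (running 1/6)
⟨..|..⟩ = √(144/35)·(1/6) = +0.338062

+√(4/35) = +0.338062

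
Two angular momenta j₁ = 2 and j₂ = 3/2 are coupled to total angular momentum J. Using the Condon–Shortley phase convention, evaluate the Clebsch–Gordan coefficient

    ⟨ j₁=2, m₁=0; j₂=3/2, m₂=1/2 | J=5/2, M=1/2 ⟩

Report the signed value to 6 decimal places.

√[6·1!3!2!/7! · 2!2!2!1!3!2!] = √(48/35)
  +(−1)^0/∏(0,1,2,2,1,0)! = 1/4  (running 1/4)
  +(−1)^1/∏(1,0,1,1,2,1)! = -1/2  (running -1/4)
⟨..|..⟩ = √(48/35)·(-1/4) = -0.292770

−√(3/35) ≈ -0.292770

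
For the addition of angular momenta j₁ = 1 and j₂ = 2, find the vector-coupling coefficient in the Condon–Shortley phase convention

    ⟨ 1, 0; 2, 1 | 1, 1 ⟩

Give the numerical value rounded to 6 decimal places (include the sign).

-0.547723

triangle: 2!*0!*2!/5! = 4/120
(j±m)!: 1!*1!*3!*1!*2!*0! = 12
prefactor² = (2J+1)*Δ*N² = 6/5
  k=1: −1/(1!*1!*0!*2!*0!*0!) = -1/2
Σ = -1/2  ⇒  CG² = 6/5*(-1/2)² = 3/10
CG = −√(3/10) = -0.547723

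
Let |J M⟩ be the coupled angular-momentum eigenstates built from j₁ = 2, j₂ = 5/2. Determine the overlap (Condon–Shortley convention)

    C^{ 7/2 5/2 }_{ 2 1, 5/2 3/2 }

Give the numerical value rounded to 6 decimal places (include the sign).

j₁+j₂−J=1  J+j₁−j₂=3  J−j₁+j₂=4  j₁+j₂+J+1=9
(j₁±m₁, j₂±m₂, J±M) = (3,1,4,1,6,1)
P² = 2304/7
sum k=0..1:
  [0] +1/48 = 1/48
  [1] −1/36 = -1/36
S = -1/144
C² = P²·S² = 1/63 ; C = -0.125988

-0.125988  (= −√(1/63))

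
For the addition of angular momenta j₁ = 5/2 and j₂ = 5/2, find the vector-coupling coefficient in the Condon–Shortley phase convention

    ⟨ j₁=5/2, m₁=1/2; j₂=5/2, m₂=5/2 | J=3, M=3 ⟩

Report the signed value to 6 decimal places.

√[7·2!3!3!/9! · 3!2!5!0!6!0!] = √(1440)
  +(−1)^2/∏(2,0,0,3,3,0)! = 1/72  (running 1/72)
⟨..|..⟩ = √(1440)·(1/72) = +0.527046

+0.527046  (= +√(5/18))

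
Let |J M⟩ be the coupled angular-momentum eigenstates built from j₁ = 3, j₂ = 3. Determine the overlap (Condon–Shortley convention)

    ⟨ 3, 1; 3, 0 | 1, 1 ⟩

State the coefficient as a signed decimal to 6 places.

+0.462910  (= +√(3/14))

j₁+j₂−J=5  J+j₁−j₂=1  J−j₁+j₂=1  j₁+j₂+J+1=8
(j₁±m₁, j₂±m₂, J±M) = (4,2,3,3,2,0)
P² = 216/7
sum k=2..2:
  [2] +1/12 = 1/12
S = 1/12
C² = P²·S² = 3/14 ; C = +0.462910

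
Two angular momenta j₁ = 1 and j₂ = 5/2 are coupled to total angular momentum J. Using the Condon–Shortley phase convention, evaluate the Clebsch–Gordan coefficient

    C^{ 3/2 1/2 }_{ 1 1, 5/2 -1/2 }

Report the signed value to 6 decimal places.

+0.447214  (= +√(1/5))

√[4·2!0!3!/6! · 2!0!2!3!2!1!] = √(16/5)
  +(−1)^0/∏(0,2,0,2,0,1)! = 1/4  (running 1/4)
⟨..|..⟩ = √(16/5)·(1/4) = +0.447214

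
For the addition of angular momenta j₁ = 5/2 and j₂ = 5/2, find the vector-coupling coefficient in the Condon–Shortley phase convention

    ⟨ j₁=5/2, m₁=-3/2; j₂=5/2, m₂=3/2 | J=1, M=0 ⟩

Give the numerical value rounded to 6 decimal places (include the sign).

-0.358569

j₁+j₂−J=4  J+j₁−j₂=1  J−j₁+j₂=1  j₁+j₂+J+1=7
(j₁±m₁, j₂±m₂, J±M) = (1,4,4,1,1,1)
P² = 288/35
sum k=3..4:
  [3] −1/6 = -1/6
  [4] +1/24 = 1/24
S = -1/8
C² = P²·S² = 9/70 ; C = -0.358569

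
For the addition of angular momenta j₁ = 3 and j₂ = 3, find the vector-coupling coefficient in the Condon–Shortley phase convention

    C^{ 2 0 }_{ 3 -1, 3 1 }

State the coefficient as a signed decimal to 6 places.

-0.327327

j₁+j₂−J=4  J+j₁−j₂=2  J−j₁+j₂=2  j₁+j₂+J+1=9
(j₁±m₁, j₂±m₂, J±M) = (2,4,4,2,2,2)
P² = 256/21
sum k=2..4:
  [2] +1/16 = 1/16
  [3] −1/6 = -1/6
  [4] +1/96 = 1/96
S = -3/32
C² = P²·S² = 3/28 ; C = -0.327327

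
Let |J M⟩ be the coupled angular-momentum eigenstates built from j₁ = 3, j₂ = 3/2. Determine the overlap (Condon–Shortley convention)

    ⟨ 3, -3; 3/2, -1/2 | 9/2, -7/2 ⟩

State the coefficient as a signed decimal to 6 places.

+0.577350

j₁+j₂−J=0  J+j₁−j₂=6  J−j₁+j₂=3  j₁+j₂+J+1=10
(j₁±m₁, j₂±m₂, J±M) = (0,6,1,2,1,8)
P² = 691200
sum k=0..0:
  [0] +1/1440 = 1/1440
S = 1/1440
C² = P²·S² = 1/3 ; C = +0.577350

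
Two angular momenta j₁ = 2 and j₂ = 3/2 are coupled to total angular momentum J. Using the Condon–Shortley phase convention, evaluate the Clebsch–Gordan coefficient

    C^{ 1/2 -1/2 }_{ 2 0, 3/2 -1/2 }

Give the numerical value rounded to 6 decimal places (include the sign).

j₁+j₂−J=3  J+j₁−j₂=1  J−j₁+j₂=0  j₁+j₂+J+1=5
(j₁±m₁, j₂±m₂, J±M) = (2,2,1,2,0,1)
P² = 4/5
sum k=1..1:
  [1] −1/2 = -1/2
S = -1/2
C² = P²·S² = 1/5 ; C = -0.447214

-0.447214  (= −√(1/5))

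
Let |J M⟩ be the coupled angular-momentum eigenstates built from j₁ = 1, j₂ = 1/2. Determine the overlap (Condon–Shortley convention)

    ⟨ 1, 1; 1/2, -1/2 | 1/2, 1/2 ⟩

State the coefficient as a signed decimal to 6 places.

√[2·1!1!0!/3! · 2!0!0!1!1!0!] = √(2/3)
  +(−1)^0/∏(0,1,0,0,1,0)! = 1  (running 1)
⟨..|..⟩ = √(2/3)·(1) = +0.816497

+0.816497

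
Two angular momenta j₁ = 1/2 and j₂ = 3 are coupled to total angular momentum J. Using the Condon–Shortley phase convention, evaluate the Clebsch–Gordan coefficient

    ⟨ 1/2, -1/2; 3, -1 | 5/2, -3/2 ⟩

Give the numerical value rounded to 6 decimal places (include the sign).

√[6·1!0!5!/7! · 0!1!2!4!1!4!] = √(1152/7)
  +(−1)^1/∏(1,0,0,1,0,4)! = -1/24  (running -1/24)
⟨..|..⟩ = √(1152/7)·(-1/24) = -0.534522

-0.534522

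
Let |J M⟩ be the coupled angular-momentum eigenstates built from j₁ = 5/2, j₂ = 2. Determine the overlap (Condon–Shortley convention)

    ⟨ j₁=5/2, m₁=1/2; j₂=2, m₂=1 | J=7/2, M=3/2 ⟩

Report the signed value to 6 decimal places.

−√(2/21) = -0.308607

√[8·1!4!3!/9! · 3!2!3!1!5!2!] = √(384/7)
  +(−1)^0/∏(0,1,2,3,2,0)! = 1/24  (running 1/24)
  +(−1)^1/∏(1,0,1,2,3,1)! = -1/12  (running -1/24)
⟨..|..⟩ = √(384/7)·(-1/24) = -0.308607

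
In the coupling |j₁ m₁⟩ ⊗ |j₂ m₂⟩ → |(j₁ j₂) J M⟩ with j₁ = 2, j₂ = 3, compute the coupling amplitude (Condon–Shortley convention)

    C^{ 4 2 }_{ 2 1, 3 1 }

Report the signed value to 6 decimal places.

triangle: 1!·3!·5!/10! = 720/3628800
(j±m)!: 3!·1!·4!·2!·6!·2! = 414720
prefactor² = (2J+1)·Δ·N² = 5184/7
  k=0: +1/(0!·1!·1!·4!·2!·1!) = 1/48
  k=1: −1/(1!·0!·0!·3!·3!·2!) = -1/72
Σ = 1/144  ⇒  CG² = 5184/7·1/144² = 1/28
CG = +√(1/28) = +0.188982

+0.188982  (= +√(1/28))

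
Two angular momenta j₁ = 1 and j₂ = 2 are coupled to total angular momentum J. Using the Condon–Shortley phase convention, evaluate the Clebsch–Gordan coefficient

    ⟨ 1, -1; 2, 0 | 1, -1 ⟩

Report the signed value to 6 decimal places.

j₁+j₂−J=2  J+j₁−j₂=0  J−j₁+j₂=2  j₁+j₂+J+1=5
(j₁±m₁, j₂±m₂, J±M) = (0,2,2,2,0,2)
P² = 8/5
sum k=2..2:
  [2] +1/4 = 1/4
S = 1/4
C² = P²·S² = 1/10 ; C = +0.316228

+0.316228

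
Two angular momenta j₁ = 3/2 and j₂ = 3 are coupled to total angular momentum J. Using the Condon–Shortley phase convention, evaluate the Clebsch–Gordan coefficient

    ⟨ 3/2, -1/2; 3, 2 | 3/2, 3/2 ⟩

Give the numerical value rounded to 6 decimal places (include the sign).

√[4·3!0!3!/7! · 1!2!5!1!3!0!] = √(288/7)
  +(−1)^2/∏(2,1,0,3,0,0)! = 1/12  (running 1/12)
⟨..|..⟩ = √(288/7)·(1/12) = +0.534522

+0.534522  (= +√(2/7))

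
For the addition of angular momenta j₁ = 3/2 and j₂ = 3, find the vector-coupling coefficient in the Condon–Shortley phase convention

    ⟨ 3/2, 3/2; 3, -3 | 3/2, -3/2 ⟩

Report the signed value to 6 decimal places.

triangle: 3!·0!·3!/7! = 36/5040
(j±m)!: 3!·0!·0!·6!·0!·3! = 25920
prefactor² = (2J+1)·Δ·N² = 5184/7
  k=0: +1/(0!·3!·0!·0!·0!·3!) = 1/36
Σ = 1/36  ⇒  CG² = 5184/7·1/36² = 4/7
CG = +√(4/7) = +0.755929

+√(4/7) = +0.755929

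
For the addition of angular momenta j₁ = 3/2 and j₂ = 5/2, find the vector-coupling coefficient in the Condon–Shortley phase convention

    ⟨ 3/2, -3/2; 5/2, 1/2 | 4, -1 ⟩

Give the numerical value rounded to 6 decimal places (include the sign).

+√(5/28) = +0.422577

j₁+j₂−J=0  J+j₁−j₂=3  J−j₁+j₂=5  j₁+j₂+J+1=9
(j₁±m₁, j₂±m₂, J±M) = (0,3,3,2,3,5)
P² = 6480/7
sum k=0..0:
  [0] +1/72 = 1/72
S = 1/72
C² = P²·S² = 5/28 ; C = +0.422577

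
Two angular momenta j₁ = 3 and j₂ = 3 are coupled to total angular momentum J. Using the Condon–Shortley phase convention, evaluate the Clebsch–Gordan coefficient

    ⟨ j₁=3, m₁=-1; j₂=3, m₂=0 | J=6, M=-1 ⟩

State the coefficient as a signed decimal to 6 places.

j₁+j₂−J=0  J+j₁−j₂=6  J−j₁+j₂=6  j₁+j₂+J+1=13
(j₁±m₁, j₂±m₂, J±M) = (2,4,3,3,5,7)
P² = 12441600/11
sum k=0..0:
  [0] +1/1728 = 1/1728
S = 1/1728
C² = P²·S² = 25/66 ; C = +0.615457

+0.615457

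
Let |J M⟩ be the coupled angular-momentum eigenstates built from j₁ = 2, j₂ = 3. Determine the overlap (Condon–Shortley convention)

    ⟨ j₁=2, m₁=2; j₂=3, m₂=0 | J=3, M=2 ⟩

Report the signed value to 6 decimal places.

triangle: 2!*2!*4!/9! = 96/362880
(j±m)!: 4!*0!*3!*3!*5!*1! = 103680
prefactor² = (2J+1)*Δ*N² = 192
  k=0: +1/(0!*2!*0!*3!*2!*1!) = 1/24
Σ = 1/24  ⇒  CG² = 192*1/24² = 1/3
CG = +√(1/3) = +0.577350

+√(1/3) = +0.577350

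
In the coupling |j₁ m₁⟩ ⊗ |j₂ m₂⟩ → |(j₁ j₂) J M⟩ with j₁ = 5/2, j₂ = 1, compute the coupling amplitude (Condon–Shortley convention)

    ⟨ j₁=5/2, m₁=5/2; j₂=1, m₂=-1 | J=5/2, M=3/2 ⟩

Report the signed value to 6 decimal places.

+√(2/7) ≈ +0.534522

√[6·1!4!1!/7! · 5!0!0!2!4!1!] = √(1152/7)
  +(−1)^0/∏(0,1,0,0,4,1)! = 1/24  (running 1/24)
⟨..|..⟩ = √(1152/7)·(1/24) = +0.534522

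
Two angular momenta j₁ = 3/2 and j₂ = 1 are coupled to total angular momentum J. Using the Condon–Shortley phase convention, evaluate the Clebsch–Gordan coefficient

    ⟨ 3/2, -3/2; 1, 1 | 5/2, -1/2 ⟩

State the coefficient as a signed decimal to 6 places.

j₁+j₂−J=0  J+j₁−j₂=3  J−j₁+j₂=2  j₁+j₂+J+1=6
(j₁±m₁, j₂±m₂, J±M) = (0,3,2,0,2,3)
P² = 72/5
sum k=0..0:
  [0] +1/12 = 1/12
S = 1/12
C² = P²·S² = 1/10 ; C = +0.316228

+0.316228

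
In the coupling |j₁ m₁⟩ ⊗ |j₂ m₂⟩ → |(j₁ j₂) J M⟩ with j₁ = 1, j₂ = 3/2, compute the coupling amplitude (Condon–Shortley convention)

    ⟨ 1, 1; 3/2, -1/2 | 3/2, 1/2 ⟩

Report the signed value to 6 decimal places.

+√(8/15) = +0.730297

√[4·1!1!2!/5! · 2!0!1!2!2!1!] = √(8/15)
  +(−1)^0/∏(0,1,0,1,1,1)! = 1  (running 1)
⟨..|..⟩ = √(8/15)·(1) = +0.730297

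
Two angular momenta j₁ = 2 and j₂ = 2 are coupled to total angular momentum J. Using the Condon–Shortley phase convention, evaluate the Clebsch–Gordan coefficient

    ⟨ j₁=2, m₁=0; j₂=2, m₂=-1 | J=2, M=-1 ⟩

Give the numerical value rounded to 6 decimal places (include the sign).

√[5·2!2!2!/7! · 2!2!1!3!1!3!] = √(8/7)
  +(−1)^0/∏(0,2,2,1,0,1)! = 1/4  (running 1/4)
  +(−1)^1/∏(1,1,1,0,1,2)! = -1/2  (running -1/4)
⟨..|..⟩ = √(8/7)·(-1/4) = -0.267261

−√(1/14) = -0.267261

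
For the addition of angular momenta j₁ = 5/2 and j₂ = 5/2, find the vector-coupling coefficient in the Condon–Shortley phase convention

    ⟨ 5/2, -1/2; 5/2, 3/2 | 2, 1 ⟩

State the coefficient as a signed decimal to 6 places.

j₁+j₂−J=3  J+j₁−j₂=2  J−j₁+j₂=2  j₁+j₂+J+1=8
(j₁±m₁, j₂±m₂, J±M) = (2,3,4,1,3,1)
P² = 36/7
sum k=2..3:
  [2] +1/4 = 1/4
  [3] −1/12 = -1/12
S = 1/6
C² = P²·S² = 1/7 ; C = +0.377964

+√(1/7) = +0.377964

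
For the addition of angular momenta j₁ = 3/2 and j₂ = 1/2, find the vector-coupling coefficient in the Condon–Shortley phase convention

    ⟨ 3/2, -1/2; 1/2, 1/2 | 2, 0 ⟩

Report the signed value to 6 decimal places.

+√(1/2) ≈ +0.707107

triangle: 0!×3!×1!/5! = 6/120
(j±m)!: 1!×2!×1!×0!×2!×2! = 8
prefactor² = (2J+1)×Δ×N² = 2
  k=0: +1/(0!×0!×2!×1!×1!×0!) = 1/2
Σ = 1/2  ⇒  CG² = 2×1/2² = 1/2
CG = +√(1/2) = +0.707107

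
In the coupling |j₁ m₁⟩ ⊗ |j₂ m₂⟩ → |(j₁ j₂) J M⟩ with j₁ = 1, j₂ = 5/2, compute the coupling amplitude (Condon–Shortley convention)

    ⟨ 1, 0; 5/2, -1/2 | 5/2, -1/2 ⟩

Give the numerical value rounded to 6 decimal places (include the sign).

+0.169031  (= +√(1/35))

√[6·1!1!4!/7! · 1!1!2!3!2!3!] = √(144/35)
  +(−1)^0/∏(0,1,1,2,0,2)! = 1/4  (running 1/4)
  +(−1)^1/∏(1,0,0,1,1,3)! = -1/6  (running 1/12)
⟨..|..⟩ = √(144/35)·(1/12) = +0.169031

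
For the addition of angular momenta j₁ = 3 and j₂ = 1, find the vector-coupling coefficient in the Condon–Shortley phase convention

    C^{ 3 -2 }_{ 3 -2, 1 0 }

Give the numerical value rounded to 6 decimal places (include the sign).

√[7·1!5!1!/8! · 1!5!1!1!1!5!] = √(300)
  +(−1)^0/∏(0,1,5,1,0,0)! = 1/120  (running 1/120)
  +(−1)^1/∏(1,0,4,0,1,1)! = -1/24  (running -1/30)
⟨..|..⟩ = √(300)·(-1/30) = -0.577350

-0.577350  (= −√(1/3))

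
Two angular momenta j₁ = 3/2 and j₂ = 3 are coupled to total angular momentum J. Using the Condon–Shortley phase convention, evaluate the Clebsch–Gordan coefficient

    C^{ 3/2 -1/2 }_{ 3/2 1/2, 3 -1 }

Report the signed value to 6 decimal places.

j₁+j₂−J=3  J+j₁−j₂=0  J−j₁+j₂=3  j₁+j₂+J+1=7
(j₁±m₁, j₂±m₂, J±M) = (2,1,2,4,1,2)
P² = 192/35
sum k=1..1:
  [1] −1/4 = -1/4
S = -1/4
C² = P²·S² = 12/35 ; C = -0.585540

-0.585540  (= −√(12/35))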